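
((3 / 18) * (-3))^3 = -1 / 8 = -0.12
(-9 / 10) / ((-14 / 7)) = 9 / 20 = 0.45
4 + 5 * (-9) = -41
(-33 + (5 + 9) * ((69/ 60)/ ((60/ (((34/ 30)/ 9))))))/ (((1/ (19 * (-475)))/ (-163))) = -157126285709/ 3240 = -48495767.19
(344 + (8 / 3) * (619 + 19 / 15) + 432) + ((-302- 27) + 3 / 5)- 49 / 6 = 188413 / 90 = 2093.48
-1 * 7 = -7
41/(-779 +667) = -41/112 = -0.37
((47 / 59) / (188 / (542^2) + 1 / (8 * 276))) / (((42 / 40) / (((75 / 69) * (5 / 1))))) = 276138160000 / 73190621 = 3772.86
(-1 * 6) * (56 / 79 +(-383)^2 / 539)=-69711690 / 42581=-1637.15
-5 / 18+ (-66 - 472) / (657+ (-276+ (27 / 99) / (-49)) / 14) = -1.12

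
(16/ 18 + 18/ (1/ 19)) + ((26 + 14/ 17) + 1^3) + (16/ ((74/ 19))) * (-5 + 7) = 378.93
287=287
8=8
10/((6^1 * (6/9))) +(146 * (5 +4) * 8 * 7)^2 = 10829210117/2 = 5414605058.50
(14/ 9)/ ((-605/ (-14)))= 196/ 5445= 0.04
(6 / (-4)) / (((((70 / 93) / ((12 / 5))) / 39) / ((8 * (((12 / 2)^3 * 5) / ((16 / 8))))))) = -28203552 / 35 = -805815.77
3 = 3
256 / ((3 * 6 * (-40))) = -16 / 45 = -0.36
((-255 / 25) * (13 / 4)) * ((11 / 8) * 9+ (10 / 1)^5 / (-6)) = 88334363 / 160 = 552089.77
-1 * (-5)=5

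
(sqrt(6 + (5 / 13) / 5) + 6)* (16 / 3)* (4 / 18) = 32* sqrt(1027) / 351 + 64 / 9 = 10.03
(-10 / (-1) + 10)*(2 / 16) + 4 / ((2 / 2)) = 13 / 2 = 6.50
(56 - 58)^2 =4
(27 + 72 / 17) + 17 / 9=5068 / 153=33.12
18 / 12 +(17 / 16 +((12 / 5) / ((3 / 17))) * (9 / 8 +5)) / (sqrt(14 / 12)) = 3 / 2 +6749 * sqrt(42) / 560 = 79.60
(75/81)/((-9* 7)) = -25/1701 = -0.01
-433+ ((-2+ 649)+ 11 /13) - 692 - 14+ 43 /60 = -382541 /780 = -490.44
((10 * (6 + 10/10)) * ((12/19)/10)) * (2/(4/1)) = 42/19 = 2.21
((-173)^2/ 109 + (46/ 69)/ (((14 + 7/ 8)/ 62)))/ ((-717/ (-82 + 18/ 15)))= 4360283524/ 139503105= 31.26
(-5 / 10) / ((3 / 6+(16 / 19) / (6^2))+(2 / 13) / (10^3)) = -555750 / 581921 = -0.96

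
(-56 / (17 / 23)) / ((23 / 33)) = -1848 / 17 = -108.71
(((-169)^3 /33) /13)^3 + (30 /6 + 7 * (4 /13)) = -665416609179837700 /467181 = -1424322926616.96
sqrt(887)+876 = 905.78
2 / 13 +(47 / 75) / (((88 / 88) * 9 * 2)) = 3311 / 17550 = 0.19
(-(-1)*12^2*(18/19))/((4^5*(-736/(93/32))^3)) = -65152917/7943043797745664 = -0.00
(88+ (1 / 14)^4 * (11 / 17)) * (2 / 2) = 57470347 / 653072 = 88.00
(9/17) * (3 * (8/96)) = 9/68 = 0.13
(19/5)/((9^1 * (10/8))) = 76/225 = 0.34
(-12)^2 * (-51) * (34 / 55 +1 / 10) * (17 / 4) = -1232874 / 55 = -22415.89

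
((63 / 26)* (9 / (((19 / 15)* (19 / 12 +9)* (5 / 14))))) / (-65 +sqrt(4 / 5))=-3572100 / 50964973 -285768* sqrt(5) / 662544649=-0.07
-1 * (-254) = 254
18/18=1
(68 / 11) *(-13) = -884 / 11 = -80.36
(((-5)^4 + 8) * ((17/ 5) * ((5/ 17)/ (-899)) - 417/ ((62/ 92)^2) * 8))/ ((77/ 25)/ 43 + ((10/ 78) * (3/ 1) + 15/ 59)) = -106843303415398875/ 16325911021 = -6544400.69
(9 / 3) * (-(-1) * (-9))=-27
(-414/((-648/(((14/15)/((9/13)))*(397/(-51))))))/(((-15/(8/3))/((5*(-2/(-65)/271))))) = 511336/755663175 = 0.00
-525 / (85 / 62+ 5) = -82.41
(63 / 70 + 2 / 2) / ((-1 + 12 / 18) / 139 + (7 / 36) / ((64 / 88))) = 380304 / 53035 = 7.17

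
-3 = -3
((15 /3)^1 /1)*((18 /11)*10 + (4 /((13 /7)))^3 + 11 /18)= 58653065 /435006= 134.83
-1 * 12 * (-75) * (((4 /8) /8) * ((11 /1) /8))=2475 /32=77.34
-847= -847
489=489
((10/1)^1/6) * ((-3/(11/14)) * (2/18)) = -0.71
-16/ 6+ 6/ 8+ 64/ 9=187/ 36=5.19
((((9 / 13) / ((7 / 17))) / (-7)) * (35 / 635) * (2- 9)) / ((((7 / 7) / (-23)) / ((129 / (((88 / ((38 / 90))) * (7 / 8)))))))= -958341 / 635635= -1.51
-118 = -118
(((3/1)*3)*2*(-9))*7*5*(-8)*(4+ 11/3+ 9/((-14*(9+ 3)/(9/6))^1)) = 344115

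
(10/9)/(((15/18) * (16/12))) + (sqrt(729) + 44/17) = 520/17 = 30.59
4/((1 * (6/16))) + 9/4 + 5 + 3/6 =18.42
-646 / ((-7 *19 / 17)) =578 / 7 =82.57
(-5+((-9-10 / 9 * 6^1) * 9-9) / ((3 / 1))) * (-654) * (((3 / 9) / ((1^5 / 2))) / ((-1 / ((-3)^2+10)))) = -455620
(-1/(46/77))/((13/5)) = -385/598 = -0.64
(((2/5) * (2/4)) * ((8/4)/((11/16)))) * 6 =192/55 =3.49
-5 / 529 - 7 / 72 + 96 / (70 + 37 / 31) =104382847 / 84060216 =1.24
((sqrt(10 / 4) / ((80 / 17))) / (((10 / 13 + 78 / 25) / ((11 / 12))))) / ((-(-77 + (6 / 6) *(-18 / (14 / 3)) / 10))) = 425425 *sqrt(10) / 1314640896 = 0.00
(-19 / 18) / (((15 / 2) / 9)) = -19 / 15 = -1.27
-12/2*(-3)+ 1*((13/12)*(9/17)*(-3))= 1107/68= 16.28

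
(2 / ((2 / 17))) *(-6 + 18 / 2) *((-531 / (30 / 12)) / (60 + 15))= -18054 / 125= -144.43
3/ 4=0.75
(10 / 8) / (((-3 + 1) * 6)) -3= -149 / 48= -3.10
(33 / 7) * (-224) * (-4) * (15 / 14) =31680 / 7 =4525.71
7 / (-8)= -7 / 8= -0.88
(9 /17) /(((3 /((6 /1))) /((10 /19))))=180 /323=0.56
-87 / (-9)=29 / 3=9.67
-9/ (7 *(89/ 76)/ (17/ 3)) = -3876/ 623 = -6.22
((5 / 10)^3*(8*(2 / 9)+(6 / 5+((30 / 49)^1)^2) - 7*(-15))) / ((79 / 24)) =11706959 / 2845185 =4.11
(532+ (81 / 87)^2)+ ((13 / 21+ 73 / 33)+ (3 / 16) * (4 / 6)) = 535.82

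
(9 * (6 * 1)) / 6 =9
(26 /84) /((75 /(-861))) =-533 /150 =-3.55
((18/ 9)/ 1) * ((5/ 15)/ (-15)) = -2/ 45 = -0.04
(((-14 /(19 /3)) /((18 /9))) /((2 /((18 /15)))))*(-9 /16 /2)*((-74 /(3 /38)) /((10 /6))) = -104.90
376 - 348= 28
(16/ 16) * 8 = 8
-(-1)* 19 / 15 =19 / 15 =1.27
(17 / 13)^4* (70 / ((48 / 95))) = 277707325 / 685464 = 405.14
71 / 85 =0.84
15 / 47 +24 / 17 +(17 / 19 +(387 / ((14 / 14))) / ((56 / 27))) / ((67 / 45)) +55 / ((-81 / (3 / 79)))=15505915728517 / 121493785896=127.63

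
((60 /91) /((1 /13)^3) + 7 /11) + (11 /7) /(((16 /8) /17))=225235 /154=1462.56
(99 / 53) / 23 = 99 / 1219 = 0.08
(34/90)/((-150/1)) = -17/6750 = -0.00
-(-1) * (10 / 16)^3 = 125 / 512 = 0.24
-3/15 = -1/5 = -0.20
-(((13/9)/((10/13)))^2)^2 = -815730721/65610000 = -12.43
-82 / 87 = -0.94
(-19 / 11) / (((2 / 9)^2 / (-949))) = 1460511 / 44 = 33193.43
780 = 780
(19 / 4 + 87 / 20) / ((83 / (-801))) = -72891 / 830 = -87.82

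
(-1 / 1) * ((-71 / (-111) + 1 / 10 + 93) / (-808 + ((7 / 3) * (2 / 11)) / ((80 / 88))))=104051 / 896362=0.12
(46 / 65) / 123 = 46 / 7995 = 0.01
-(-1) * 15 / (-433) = -15 / 433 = -0.03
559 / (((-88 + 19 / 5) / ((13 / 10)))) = -7267 / 842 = -8.63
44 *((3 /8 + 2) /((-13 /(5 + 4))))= -1881 /26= -72.35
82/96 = 41/48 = 0.85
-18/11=-1.64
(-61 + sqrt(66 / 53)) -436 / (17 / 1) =-1473 / 17 + sqrt(3498) / 53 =-85.53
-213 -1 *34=-247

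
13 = 13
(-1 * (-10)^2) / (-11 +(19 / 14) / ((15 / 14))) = 750 / 73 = 10.27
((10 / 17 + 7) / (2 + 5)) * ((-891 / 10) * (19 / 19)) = -114939 / 1190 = -96.59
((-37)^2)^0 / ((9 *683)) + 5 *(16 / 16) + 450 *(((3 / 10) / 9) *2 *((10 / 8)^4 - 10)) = -174482467 / 786816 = -221.76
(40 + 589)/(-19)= -629/19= -33.11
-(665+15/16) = -10655/16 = -665.94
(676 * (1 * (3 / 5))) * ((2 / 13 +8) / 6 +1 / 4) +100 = 3763 / 5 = 752.60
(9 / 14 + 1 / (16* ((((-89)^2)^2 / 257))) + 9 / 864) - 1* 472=-19873291114751 / 42162785952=-471.35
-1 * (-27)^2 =-729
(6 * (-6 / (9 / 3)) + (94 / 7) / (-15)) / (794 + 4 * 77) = -677 / 57855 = -0.01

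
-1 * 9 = -9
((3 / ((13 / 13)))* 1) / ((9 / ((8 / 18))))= 4 / 27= 0.15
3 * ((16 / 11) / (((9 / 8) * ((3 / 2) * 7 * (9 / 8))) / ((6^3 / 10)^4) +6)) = 3439853568 / 4729846781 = 0.73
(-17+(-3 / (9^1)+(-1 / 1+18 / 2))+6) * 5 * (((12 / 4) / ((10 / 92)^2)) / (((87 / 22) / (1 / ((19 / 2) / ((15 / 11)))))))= -84640 / 551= -153.61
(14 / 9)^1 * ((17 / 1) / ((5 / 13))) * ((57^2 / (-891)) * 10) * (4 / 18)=-4467736 / 8019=-557.14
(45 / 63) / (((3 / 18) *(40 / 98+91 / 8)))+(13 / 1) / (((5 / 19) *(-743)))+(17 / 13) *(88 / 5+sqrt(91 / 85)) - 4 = sqrt(7735) / 65+4308153403 / 223074605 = 20.67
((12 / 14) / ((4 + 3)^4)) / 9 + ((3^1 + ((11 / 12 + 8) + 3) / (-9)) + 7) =15748231 / 1815156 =8.68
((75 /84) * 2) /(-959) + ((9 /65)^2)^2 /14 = -0.00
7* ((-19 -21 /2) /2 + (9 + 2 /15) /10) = -29057 /300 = -96.86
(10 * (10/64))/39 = 25/624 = 0.04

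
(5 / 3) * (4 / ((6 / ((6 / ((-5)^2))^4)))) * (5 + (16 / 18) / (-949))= 1366304 / 74140625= 0.02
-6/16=-3/8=-0.38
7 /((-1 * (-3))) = 7 /3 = 2.33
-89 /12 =-7.42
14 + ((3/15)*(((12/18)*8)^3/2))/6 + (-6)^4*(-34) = -17839226/405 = -44047.47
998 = 998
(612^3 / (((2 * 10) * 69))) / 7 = 19101744 / 805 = 23728.87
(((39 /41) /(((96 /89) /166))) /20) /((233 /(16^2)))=384124 /47765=8.04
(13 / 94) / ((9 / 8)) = 52 / 423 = 0.12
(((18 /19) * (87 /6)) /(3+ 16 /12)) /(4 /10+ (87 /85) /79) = 5257845 /684931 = 7.68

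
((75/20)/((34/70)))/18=175/408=0.43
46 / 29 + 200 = 5846 / 29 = 201.59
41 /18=2.28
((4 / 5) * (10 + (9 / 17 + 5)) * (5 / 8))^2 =17424 / 289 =60.29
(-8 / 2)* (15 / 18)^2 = -25 / 9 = -2.78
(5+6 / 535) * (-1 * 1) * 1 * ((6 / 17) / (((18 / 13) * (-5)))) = 34853 / 136425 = 0.26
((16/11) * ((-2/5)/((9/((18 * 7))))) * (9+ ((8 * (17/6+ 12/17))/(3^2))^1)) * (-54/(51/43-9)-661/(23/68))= 2033911640/10557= 192660.00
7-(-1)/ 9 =64/ 9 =7.11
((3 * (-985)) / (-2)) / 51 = 985 / 34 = 28.97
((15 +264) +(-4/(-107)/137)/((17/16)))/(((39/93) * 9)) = 73.92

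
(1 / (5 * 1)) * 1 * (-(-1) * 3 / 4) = 3 / 20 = 0.15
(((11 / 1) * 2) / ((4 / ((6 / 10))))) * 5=33 / 2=16.50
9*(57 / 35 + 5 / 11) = 18.75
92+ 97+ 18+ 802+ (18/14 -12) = 6988/7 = 998.29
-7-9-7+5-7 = -25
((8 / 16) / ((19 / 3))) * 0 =0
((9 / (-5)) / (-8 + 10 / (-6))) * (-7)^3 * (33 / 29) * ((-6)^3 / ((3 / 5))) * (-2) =-44008272 / 841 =-52328.50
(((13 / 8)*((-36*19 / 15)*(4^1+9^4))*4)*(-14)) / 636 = 42833.53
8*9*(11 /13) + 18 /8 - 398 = -334.83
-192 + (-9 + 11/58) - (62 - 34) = -13271/58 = -228.81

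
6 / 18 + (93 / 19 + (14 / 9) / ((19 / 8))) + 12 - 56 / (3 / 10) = -28862 / 171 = -168.78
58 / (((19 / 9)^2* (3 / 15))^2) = 9513450 / 130321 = 73.00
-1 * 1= -1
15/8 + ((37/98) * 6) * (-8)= -6369/392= -16.25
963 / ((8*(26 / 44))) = 10593 / 52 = 203.71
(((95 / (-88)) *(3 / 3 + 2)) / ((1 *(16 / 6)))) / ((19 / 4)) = -45 / 176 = -0.26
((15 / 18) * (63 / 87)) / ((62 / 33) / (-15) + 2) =17325 / 53824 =0.32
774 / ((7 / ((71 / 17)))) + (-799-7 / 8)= -321849 / 952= -338.08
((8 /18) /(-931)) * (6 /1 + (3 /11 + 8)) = -628 /92169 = -0.01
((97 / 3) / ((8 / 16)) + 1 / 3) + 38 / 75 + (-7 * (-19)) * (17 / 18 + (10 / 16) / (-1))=194387 / 1800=107.99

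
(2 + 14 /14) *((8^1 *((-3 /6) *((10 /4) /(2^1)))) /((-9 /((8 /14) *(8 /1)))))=160 /21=7.62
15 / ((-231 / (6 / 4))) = -15 / 154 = -0.10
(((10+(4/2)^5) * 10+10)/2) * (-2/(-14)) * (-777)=-23865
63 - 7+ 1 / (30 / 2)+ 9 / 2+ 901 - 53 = 27257 / 30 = 908.57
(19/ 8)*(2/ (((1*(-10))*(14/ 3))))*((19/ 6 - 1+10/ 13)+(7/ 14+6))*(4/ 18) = -874/ 4095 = -0.21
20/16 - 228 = -907/4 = -226.75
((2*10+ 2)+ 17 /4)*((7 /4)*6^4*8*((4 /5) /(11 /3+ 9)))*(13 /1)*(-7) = -52009776 /19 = -2737356.63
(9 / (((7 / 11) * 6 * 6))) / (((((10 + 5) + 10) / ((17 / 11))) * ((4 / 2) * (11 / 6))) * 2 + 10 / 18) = 1683 / 510580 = 0.00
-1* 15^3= -3375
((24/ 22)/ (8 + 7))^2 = 16/ 3025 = 0.01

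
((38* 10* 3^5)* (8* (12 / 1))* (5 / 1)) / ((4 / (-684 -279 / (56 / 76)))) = -82424530800 / 7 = -11774932971.43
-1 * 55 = -55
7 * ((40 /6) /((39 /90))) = 1400 /13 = 107.69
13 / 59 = 0.22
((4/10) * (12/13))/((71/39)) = 72/355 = 0.20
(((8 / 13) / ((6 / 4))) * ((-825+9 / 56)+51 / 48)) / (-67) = 92263 / 18291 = 5.04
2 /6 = 1 /3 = 0.33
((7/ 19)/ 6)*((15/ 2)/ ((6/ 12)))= 35/ 38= 0.92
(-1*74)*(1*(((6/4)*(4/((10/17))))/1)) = -3774/5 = -754.80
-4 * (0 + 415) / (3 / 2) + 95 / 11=-36235 / 33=-1098.03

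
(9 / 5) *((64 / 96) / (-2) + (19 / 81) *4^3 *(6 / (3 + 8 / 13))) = 31193 / 705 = 44.25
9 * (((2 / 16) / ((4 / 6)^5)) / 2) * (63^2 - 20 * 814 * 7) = -240550317 / 512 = -469824.84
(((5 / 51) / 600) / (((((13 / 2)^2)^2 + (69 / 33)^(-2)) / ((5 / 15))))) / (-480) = -529 / 8322976314000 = -0.00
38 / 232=19 / 116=0.16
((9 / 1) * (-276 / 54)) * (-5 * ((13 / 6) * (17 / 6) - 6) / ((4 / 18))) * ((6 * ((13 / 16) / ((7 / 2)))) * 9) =1802.01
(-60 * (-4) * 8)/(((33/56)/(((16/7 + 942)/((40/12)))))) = 10152960/11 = 922996.36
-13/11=-1.18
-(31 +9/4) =-133/4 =-33.25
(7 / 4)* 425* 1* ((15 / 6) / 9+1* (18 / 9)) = 121975 / 72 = 1694.10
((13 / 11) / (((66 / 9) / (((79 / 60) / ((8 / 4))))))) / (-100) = -1027 / 968000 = -0.00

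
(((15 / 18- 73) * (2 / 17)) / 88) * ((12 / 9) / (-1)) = 433 / 3366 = 0.13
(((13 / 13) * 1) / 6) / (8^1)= 0.02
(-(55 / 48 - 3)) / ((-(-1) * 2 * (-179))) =-89 / 17184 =-0.01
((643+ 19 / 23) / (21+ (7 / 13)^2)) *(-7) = -1251276 / 5911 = -211.69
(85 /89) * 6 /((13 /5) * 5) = 510 /1157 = 0.44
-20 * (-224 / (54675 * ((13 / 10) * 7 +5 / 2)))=448 / 63423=0.01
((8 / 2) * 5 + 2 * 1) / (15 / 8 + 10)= 176 / 95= 1.85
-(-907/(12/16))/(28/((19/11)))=17233/231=74.60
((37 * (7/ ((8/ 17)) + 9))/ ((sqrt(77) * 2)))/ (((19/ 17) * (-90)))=-120139 * sqrt(77)/ 2106720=-0.50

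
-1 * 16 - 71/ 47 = -823/ 47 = -17.51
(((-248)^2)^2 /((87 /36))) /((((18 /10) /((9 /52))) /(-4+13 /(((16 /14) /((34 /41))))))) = 817693392.05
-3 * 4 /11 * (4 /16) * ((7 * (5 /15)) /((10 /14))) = -49 /55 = -0.89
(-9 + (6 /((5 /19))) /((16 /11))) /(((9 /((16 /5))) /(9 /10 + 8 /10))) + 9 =4888 /375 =13.03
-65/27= -2.41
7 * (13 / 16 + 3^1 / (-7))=43 / 16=2.69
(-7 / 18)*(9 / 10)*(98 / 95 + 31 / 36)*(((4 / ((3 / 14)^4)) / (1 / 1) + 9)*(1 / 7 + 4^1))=-28982190781 / 5540400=-5231.06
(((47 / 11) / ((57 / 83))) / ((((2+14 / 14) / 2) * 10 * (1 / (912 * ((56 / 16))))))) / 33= 218456 / 5445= 40.12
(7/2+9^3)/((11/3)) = 4395/22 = 199.77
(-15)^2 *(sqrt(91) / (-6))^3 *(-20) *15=56875 *sqrt(91) / 2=271276.46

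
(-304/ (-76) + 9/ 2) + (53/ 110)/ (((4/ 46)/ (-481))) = -584469/ 220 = -2656.68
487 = 487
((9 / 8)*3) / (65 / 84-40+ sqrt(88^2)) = 567 / 8194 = 0.07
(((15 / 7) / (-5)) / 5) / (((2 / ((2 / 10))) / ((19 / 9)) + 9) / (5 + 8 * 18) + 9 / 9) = -8493 / 108220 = -0.08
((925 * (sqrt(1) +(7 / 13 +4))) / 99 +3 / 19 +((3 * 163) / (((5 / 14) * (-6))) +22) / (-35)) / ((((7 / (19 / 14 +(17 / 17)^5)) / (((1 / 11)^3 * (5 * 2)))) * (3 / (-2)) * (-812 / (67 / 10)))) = 920623617 / 1144551057650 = 0.00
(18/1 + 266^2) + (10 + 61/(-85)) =6016579/85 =70783.28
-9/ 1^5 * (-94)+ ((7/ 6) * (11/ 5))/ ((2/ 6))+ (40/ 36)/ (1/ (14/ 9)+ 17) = 18979151/ 22230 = 853.76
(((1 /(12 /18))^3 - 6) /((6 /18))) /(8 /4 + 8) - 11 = -11.79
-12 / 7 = -1.71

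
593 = 593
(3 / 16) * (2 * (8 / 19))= 3 / 19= 0.16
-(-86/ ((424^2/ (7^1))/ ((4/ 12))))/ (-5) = -301/ 1348320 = -0.00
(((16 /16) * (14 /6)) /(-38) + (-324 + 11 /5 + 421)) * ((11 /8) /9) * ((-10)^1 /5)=-30.29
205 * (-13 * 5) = -13325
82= 82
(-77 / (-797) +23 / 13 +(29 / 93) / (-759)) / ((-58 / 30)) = -6821437075 / 7069735101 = -0.96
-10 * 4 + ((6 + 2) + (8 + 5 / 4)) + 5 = -71 / 4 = -17.75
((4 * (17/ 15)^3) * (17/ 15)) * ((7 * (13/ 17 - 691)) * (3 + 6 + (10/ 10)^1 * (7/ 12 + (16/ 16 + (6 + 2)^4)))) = -19886244480326/ 151875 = -130938235.26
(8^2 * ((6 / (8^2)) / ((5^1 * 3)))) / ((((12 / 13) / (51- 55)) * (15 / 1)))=-26 / 225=-0.12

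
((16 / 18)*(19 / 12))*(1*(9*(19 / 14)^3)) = 130321 / 4116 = 31.66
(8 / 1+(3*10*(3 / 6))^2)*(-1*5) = -1165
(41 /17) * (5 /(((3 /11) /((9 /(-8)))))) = -6765 /136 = -49.74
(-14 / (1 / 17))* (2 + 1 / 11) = -5474 / 11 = -497.64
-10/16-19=-19.62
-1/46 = -0.02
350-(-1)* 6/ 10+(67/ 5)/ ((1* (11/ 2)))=353.04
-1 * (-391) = 391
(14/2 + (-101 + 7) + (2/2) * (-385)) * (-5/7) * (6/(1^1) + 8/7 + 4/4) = 134520/49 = 2745.31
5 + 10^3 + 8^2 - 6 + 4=1067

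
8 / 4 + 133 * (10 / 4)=669 / 2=334.50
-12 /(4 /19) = -57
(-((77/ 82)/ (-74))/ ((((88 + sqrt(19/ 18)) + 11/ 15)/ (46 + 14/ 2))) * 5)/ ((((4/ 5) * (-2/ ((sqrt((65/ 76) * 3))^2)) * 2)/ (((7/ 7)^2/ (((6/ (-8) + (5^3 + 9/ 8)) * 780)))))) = -2036929125/ 6554626791964352 + 7651875 * sqrt(38)/ 13109253583928704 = -0.00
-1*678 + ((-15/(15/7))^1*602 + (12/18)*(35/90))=-132077/27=-4891.74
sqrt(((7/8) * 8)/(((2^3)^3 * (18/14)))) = 7 * sqrt(2)/96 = 0.10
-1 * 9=-9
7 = 7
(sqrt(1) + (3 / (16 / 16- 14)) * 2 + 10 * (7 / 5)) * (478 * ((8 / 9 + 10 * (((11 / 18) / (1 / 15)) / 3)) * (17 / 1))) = 48292818 / 13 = 3714832.15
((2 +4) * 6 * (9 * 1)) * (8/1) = 2592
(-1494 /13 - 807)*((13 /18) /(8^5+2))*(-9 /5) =2397 /65540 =0.04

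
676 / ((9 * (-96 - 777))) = -676 / 7857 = -0.09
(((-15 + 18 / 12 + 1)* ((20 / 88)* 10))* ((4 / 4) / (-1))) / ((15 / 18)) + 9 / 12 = 1533 / 44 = 34.84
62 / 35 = 1.77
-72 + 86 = 14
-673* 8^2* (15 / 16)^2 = -151425 / 4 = -37856.25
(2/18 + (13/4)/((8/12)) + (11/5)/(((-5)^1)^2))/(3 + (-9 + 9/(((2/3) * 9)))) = -45667/40500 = -1.13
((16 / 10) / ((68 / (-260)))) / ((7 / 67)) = -6968 / 119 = -58.55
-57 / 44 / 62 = -57 / 2728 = -0.02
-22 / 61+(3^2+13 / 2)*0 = -22 / 61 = -0.36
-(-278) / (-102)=-139 / 51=-2.73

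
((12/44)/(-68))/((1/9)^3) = -2187/748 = -2.92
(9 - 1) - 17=-9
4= 4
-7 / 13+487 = 6324 / 13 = 486.46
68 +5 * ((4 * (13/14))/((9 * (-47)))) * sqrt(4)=201088/2961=67.91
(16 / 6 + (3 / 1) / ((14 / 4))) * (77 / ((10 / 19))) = 7733 / 15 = 515.53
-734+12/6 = -732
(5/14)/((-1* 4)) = -5/56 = -0.09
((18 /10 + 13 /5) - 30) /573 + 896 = 2566912 /2865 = 895.96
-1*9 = -9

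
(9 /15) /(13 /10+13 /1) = 6 /143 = 0.04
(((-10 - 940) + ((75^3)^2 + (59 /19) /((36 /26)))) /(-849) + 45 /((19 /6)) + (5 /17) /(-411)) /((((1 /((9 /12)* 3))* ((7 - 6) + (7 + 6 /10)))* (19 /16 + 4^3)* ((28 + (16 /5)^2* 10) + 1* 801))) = -7088154047219593150 /7846749378534507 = -903.32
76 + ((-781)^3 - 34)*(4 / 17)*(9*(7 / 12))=-588468810.76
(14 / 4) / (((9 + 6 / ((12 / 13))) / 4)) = 28 / 31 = 0.90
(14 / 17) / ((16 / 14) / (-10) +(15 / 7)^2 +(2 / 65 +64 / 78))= 133770 / 865589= 0.15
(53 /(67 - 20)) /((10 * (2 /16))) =0.90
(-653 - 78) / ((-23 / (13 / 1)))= 9503 / 23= 413.17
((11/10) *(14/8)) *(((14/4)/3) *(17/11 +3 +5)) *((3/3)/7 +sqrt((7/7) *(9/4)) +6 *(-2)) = -7105/32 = -222.03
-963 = -963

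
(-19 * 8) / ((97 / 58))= -8816 / 97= -90.89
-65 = -65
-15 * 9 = -135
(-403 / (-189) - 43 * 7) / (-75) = 56486 / 14175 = 3.98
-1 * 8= -8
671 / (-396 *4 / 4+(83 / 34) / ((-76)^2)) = -131773664 / 77767981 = -1.69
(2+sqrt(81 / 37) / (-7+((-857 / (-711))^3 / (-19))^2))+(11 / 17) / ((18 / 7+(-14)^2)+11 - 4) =49003 / 24463 - 419727394820541687489 *sqrt(37) / 12064163292454271046326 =1.79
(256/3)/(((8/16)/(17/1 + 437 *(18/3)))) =1351168/3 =450389.33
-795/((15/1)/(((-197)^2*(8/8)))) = -2056877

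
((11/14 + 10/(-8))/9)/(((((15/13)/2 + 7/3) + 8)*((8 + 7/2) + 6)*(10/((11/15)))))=-1859/93822750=-0.00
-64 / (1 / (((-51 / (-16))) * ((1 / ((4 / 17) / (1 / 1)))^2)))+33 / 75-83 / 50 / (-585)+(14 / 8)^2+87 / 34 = -14633812267 / 3978000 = -3678.69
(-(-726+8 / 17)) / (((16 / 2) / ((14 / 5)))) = 43169 / 170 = 253.94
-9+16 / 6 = -19 / 3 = -6.33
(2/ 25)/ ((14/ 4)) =4/ 175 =0.02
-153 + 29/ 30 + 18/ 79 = -359779/ 2370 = -151.81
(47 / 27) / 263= 0.01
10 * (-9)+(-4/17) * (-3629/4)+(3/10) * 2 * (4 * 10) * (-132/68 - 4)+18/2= -172/17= -10.12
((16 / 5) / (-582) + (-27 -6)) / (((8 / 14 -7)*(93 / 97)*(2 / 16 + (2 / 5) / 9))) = 2689288 / 85095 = 31.60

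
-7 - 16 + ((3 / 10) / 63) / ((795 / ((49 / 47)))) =-25781843 / 1120950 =-23.00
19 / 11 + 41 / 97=2294 / 1067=2.15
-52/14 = -26/7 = -3.71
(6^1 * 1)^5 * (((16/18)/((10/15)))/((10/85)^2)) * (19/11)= 14232672/11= 1293879.27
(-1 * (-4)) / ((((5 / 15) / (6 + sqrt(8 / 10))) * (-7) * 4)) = -18 / 7 - 6 * sqrt(5) / 35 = -2.95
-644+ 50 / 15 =-1922 / 3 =-640.67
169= 169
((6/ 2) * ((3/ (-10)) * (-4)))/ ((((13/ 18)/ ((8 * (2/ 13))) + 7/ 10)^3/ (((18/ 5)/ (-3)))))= -12899450880/ 6362477477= -2.03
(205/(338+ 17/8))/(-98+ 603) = 328/274821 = 0.00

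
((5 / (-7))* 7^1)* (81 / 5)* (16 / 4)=-324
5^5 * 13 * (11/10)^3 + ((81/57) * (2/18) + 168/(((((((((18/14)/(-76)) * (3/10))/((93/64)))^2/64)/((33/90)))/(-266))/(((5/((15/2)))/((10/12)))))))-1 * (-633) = -68775483107.91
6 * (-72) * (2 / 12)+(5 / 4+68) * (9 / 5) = 1053 / 20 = 52.65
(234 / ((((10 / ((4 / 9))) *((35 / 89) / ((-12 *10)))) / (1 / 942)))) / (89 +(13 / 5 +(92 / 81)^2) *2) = -121457232 / 3489183229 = -0.03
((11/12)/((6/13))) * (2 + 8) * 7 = 5005/36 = 139.03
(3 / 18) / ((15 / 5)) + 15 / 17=287 / 306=0.94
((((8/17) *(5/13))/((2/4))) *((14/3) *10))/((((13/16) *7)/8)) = 204800/8619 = 23.76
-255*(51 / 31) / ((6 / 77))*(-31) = 333795 / 2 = 166897.50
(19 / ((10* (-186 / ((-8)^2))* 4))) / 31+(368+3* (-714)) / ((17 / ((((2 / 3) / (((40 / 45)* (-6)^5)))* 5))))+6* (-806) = -4835.95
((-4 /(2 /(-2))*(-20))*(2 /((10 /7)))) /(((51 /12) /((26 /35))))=-1664 /85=-19.58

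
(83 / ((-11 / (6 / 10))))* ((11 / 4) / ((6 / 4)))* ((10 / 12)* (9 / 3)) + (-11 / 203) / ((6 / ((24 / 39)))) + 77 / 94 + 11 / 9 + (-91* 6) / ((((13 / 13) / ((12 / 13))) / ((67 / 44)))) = -38614303067 / 49117068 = -786.17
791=791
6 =6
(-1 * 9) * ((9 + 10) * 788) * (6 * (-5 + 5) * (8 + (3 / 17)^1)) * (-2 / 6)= 0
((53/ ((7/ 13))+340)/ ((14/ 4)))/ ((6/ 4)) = 4092/ 49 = 83.51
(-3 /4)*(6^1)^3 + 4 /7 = -1130 /7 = -161.43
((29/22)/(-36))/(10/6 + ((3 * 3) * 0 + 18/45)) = -145/8184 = -0.02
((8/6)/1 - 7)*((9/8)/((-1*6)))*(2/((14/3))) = 51/112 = 0.46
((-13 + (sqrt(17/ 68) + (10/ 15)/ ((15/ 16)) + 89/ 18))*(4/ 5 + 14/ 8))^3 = -2242946629/ 421875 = -5316.61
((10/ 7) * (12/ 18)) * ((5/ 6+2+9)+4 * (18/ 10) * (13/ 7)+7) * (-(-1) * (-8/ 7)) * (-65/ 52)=135260/ 3087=43.82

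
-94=-94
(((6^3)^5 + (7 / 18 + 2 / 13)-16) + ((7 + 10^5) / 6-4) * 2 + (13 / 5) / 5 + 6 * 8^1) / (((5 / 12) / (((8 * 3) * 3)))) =132027953036633616 / 1625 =81247971099466.84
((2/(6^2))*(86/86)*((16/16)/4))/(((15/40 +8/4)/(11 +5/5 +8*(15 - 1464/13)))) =-3332/741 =-4.50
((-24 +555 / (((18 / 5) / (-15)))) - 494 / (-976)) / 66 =-1139965 / 32208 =-35.39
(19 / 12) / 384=0.00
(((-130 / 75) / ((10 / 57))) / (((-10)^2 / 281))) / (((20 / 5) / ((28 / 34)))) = -485849 / 85000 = -5.72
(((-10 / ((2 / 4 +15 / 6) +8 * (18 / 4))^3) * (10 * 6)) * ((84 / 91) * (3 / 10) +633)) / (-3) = 548840 / 257049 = 2.14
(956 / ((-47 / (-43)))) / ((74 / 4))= 82216 / 1739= 47.28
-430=-430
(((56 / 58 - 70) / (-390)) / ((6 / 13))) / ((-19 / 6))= -1001 / 8265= -0.12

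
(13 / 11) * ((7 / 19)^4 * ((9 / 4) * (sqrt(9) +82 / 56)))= 5016375 / 22936496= 0.22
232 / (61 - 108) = -232 / 47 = -4.94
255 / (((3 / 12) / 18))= 18360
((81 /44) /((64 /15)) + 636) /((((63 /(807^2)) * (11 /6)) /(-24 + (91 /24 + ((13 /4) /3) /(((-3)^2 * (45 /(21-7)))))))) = -8475372809035337 /117089280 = -72383849.39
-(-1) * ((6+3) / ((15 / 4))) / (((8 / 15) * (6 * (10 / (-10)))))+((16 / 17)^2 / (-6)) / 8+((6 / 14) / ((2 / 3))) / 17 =-17737 / 24276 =-0.73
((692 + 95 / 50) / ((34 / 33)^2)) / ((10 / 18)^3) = 5508740259 / 1445000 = 3812.28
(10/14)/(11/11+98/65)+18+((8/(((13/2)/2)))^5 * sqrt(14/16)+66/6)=33414/1141+8388608 * sqrt(14)/371293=113.82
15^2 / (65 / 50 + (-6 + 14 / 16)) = -58.82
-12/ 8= -3/ 2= -1.50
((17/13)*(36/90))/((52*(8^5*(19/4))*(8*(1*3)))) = 0.00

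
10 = 10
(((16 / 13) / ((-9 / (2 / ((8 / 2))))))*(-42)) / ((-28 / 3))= -4 / 13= -0.31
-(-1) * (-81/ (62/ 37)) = -2997/ 62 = -48.34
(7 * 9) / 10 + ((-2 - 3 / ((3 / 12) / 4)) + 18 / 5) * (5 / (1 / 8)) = -18497 / 10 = -1849.70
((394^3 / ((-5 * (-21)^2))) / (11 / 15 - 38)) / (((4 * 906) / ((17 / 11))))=0.32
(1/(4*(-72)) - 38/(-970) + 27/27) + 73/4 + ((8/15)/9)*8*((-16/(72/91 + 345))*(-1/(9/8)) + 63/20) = 20.80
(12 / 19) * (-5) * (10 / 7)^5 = -18.79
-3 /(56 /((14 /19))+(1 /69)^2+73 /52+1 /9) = -742716 /19190585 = -0.04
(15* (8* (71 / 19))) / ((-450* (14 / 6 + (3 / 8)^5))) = -9306112 / 21859975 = -0.43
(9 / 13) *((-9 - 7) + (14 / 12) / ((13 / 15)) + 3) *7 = -19089 / 338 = -56.48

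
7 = 7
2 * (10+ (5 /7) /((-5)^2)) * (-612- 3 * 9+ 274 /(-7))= -3332394 /245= -13601.61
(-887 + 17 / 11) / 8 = -2435 / 22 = -110.68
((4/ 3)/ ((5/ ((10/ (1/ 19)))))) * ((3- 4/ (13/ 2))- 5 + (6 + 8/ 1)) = 22496/ 39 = 576.82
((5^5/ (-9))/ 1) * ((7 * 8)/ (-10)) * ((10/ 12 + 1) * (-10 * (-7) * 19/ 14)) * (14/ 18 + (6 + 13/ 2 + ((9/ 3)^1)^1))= 1339559375/ 243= 5512590.02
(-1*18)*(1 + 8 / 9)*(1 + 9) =-340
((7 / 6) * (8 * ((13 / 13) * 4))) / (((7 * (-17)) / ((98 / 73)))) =-1568 / 3723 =-0.42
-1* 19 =-19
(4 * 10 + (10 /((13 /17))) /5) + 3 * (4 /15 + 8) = 4382 /65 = 67.42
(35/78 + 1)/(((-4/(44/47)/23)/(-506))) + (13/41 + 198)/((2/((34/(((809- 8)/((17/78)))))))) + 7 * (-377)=1307.92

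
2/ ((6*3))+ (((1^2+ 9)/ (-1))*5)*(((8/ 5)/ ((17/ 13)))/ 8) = -1153/ 153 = -7.54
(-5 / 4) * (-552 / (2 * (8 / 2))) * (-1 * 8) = -690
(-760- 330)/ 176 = -545/ 88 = -6.19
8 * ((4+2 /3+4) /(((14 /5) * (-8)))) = -65 /21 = -3.10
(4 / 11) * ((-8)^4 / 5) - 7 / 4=65151 / 220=296.14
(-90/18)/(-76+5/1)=5/71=0.07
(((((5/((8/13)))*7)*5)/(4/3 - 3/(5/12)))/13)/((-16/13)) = 34125/11264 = 3.03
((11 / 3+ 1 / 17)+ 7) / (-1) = -547 / 51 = -10.73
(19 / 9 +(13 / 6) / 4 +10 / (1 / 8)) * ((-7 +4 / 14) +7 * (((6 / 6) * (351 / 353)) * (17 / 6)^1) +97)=3235279003 / 355824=9092.36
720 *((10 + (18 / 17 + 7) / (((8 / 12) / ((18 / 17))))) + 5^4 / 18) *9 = 107721720 / 289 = 372739.52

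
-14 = -14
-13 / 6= -2.17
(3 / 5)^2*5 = 9 / 5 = 1.80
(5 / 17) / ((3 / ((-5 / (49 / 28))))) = -100 / 357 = -0.28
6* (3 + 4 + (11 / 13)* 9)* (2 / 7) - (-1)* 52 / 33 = 79972 / 3003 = 26.63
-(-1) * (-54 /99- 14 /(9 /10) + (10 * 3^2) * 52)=4663.90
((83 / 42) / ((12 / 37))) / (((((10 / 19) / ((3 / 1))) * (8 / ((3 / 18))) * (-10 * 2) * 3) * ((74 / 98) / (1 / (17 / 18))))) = -11039 / 652800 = -0.02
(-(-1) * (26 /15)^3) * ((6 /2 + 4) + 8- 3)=70304 /1125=62.49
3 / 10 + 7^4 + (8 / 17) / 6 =1224703 / 510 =2401.38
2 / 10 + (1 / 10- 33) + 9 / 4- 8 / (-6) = -1747 / 60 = -29.12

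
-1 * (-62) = 62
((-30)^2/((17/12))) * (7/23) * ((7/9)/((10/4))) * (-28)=-658560/391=-1684.30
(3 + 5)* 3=24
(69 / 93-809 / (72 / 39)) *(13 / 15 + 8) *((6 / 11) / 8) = -8657635 / 32736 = -264.47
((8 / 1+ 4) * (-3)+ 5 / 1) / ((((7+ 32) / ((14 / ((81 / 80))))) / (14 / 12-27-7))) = 3419920 / 9477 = 360.87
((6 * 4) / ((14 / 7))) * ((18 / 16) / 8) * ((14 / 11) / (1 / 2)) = 4.30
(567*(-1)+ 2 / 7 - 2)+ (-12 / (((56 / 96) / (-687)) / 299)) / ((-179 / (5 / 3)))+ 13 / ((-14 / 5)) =-100035073 / 2506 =-39918.23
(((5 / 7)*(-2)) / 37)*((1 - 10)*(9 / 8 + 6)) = 2565 / 1036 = 2.48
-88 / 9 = -9.78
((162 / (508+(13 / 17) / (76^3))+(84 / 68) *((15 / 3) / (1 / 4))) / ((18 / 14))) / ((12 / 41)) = 1428596191099 / 21482314911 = 66.50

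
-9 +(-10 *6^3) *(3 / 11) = -6579 / 11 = -598.09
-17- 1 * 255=-272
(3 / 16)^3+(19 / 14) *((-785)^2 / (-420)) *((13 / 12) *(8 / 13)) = -2397842813 / 1806336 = -1327.46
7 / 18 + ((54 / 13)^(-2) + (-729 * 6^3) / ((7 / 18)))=-8264961311 / 20412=-404906.98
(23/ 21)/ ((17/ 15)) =115/ 119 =0.97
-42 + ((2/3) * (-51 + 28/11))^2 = 1090618/1089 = 1001.49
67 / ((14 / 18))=603 / 7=86.14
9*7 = 63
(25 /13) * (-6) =-150 /13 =-11.54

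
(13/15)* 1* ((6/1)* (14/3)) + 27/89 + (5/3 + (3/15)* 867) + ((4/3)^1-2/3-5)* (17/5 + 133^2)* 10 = -204647765/267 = -766471.03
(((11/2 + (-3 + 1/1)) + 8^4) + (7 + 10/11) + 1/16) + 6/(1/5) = 728195/176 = 4137.47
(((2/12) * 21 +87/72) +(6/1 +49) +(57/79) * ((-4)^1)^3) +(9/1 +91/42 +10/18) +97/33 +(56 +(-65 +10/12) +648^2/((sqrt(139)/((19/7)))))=1252991/62568 +7978176 * sqrt(139)/973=96691.46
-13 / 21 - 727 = -15280 / 21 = -727.62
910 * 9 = 8190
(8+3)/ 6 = 11/ 6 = 1.83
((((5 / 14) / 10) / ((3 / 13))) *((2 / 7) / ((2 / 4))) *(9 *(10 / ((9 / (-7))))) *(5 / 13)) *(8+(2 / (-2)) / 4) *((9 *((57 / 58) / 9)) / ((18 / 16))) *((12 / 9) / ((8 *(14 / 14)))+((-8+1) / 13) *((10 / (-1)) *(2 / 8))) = -1737550 / 71253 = -24.39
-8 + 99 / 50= -301 / 50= -6.02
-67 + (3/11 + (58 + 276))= 2940/11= 267.27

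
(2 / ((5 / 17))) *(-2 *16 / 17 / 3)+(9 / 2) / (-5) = -31 / 6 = -5.17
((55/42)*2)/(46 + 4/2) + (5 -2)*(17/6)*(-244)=-2090537/1008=-2073.95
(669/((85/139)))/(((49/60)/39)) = 43519788/833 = 52244.64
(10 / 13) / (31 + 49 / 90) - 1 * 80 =-2951660 / 36907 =-79.98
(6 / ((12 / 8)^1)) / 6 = 2 / 3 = 0.67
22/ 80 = 11/ 40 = 0.28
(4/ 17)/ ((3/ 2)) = 8/ 51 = 0.16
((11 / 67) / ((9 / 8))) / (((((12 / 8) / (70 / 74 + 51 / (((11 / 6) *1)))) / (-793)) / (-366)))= 18121686752 / 22311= 812231.04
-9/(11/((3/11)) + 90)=-27/391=-0.07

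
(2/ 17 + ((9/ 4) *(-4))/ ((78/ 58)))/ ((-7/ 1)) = 1453/ 1547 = 0.94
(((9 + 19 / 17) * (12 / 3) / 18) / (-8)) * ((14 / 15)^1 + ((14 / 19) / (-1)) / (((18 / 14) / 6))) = 602 / 855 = 0.70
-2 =-2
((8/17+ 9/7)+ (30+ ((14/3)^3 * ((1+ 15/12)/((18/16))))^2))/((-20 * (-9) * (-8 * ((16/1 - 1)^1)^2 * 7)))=-3586814027/196751268000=-0.02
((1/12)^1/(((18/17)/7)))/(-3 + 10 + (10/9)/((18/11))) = 357/4976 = 0.07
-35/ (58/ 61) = -2135/ 58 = -36.81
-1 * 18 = -18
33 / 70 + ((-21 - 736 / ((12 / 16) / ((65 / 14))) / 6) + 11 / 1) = -484403 / 630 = -768.89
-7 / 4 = -1.75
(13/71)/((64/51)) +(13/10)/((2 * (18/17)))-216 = -44012317/204480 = -215.24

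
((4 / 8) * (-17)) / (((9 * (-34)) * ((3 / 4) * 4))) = 1 / 108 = 0.01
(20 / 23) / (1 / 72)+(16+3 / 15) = 9063 / 115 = 78.81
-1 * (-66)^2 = -4356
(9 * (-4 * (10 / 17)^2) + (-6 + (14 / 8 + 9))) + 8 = 339 / 1156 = 0.29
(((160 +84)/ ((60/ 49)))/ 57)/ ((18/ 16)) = 23912/ 7695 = 3.11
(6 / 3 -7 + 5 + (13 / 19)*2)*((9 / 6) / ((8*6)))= 13 / 304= 0.04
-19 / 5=-3.80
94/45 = 2.09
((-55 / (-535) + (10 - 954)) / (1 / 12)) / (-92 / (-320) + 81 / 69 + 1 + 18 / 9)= -2230013760 / 878363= -2538.83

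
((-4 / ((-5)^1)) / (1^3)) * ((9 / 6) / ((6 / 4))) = 0.80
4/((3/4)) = 16/3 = 5.33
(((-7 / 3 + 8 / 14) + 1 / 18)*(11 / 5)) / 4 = -473 / 504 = -0.94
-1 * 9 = -9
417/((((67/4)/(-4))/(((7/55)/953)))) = -46704/3511805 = -0.01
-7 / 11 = -0.64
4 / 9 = 0.44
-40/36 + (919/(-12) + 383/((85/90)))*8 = 402460/153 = 2630.46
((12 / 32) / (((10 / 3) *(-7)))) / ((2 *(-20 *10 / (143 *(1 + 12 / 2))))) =1287 / 32000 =0.04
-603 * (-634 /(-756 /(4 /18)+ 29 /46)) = -17585892 /156463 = -112.40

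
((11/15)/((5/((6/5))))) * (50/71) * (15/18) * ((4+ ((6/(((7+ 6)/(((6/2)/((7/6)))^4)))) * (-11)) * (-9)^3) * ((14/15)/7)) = 222241365104/99725535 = 2228.53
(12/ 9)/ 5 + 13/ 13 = 19/ 15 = 1.27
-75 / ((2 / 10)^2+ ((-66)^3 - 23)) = 1875 / 7187974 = 0.00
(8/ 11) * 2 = 16/ 11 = 1.45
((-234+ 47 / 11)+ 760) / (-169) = -5833 / 1859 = -3.14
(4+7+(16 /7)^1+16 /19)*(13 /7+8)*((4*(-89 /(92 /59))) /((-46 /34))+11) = 535999782 /21413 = 25031.51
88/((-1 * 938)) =-44/469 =-0.09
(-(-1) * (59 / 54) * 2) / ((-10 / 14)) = -413 / 135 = -3.06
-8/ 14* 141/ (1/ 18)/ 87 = -3384/ 203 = -16.67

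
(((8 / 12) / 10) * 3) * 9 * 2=18 / 5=3.60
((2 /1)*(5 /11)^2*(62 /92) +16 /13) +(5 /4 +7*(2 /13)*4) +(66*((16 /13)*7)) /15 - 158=-81782897 /723580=-113.03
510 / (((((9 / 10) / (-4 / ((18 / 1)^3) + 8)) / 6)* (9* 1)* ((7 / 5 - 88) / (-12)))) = 396542000 / 946971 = 418.75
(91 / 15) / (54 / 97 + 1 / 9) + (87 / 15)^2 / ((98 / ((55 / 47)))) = 127364819 / 13426490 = 9.49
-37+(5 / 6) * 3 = -69 / 2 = -34.50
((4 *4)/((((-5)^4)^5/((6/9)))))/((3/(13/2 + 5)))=368/858306884765625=0.00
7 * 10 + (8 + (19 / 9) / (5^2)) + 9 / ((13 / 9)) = 246622 / 2925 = 84.32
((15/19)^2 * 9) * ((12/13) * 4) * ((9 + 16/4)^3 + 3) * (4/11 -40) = -8475840000/4693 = -1806060.09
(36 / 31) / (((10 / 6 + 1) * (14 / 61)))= 1647 / 868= 1.90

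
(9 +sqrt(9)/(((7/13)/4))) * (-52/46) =-5694/161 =-35.37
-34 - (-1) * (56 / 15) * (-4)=-734 / 15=-48.93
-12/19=-0.63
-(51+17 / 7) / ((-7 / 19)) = 145.02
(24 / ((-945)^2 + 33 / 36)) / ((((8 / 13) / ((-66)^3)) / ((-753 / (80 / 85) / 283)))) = 107646911658 / 3032716013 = 35.50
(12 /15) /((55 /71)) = 284 /275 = 1.03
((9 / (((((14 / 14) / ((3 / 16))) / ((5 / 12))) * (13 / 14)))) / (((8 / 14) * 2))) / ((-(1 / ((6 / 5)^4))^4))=-4859802614016 / 396728515625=-12.25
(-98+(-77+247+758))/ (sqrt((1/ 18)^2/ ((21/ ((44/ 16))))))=29880 * sqrt(231)/ 11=41285.15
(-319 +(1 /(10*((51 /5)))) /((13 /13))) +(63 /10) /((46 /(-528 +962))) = -1522267 /5865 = -259.55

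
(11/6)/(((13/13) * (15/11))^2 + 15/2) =1331/6795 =0.20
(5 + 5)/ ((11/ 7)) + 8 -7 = 81/ 11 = 7.36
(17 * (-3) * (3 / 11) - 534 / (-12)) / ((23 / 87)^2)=5093937 / 11638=437.70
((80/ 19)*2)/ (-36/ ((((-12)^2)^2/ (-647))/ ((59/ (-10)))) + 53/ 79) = -1.41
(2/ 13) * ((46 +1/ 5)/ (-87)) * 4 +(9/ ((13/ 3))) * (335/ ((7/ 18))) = 1815626/ 1015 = 1788.79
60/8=15/2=7.50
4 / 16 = 1 / 4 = 0.25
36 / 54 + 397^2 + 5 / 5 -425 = 471557 / 3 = 157185.67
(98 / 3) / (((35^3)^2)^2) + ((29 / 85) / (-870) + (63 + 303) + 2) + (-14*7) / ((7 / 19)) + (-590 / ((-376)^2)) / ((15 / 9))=25358535168785223332481517 / 248620149039773437500000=102.00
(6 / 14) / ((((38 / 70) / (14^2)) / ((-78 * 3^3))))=-6191640 / 19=-325875.79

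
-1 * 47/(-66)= 47/66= 0.71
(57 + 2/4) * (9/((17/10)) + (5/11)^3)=14020225/45254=309.81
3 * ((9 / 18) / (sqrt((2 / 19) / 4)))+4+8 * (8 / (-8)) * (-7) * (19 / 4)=3 * sqrt(38) / 2+270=279.25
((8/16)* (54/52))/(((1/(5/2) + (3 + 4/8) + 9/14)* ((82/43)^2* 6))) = 194145/37062688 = 0.01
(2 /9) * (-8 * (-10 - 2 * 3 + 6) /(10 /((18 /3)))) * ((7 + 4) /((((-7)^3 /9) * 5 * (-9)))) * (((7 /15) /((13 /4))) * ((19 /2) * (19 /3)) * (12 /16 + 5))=1461328 /429975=3.40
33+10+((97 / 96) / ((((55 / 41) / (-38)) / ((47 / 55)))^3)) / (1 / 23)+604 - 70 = -109306170400136207 / 332167687500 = -329069.25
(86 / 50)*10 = 86 / 5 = 17.20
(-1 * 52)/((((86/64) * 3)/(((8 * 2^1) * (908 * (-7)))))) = 169222144/129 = 1311799.57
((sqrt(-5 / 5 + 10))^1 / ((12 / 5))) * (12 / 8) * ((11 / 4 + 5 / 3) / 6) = 265 / 192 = 1.38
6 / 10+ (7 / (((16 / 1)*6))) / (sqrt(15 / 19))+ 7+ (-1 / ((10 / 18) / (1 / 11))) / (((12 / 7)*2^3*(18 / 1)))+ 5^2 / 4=7*sqrt(285) / 1440+ 146249 / 10560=13.93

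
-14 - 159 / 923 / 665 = -8593289 / 613795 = -14.00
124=124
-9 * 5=-45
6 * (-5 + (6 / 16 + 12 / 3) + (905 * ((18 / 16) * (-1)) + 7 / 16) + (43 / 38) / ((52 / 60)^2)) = -156718269 / 25688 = -6100.84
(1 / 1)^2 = 1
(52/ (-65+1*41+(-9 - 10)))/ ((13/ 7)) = -28/ 43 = -0.65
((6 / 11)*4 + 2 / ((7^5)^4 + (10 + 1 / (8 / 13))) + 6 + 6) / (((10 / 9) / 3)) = 38.29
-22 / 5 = -4.40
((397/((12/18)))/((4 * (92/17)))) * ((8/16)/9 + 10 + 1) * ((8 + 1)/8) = 4029153/11776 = 342.15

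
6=6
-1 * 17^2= -289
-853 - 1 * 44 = -897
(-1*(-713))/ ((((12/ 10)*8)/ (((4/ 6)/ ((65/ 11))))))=7843/ 936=8.38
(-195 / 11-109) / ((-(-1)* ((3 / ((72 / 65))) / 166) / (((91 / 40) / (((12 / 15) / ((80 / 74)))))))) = -9718968 / 407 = -23879.53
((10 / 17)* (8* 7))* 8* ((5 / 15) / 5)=896 / 51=17.57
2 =2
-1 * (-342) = 342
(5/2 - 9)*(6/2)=-39/2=-19.50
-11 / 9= -1.22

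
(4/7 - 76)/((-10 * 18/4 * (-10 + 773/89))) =-15664/12285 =-1.28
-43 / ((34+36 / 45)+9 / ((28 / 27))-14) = -6020 / 4127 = -1.46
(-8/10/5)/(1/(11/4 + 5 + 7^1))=-59/25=-2.36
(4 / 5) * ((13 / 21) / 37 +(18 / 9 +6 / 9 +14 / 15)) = 2.89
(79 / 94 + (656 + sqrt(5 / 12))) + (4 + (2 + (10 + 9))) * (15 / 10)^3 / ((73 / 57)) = sqrt(15) / 6 + 19837281 / 27448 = 723.37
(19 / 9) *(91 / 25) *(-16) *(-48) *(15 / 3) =442624 / 15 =29508.27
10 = 10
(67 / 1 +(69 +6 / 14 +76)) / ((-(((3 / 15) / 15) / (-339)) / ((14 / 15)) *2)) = 2520465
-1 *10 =-10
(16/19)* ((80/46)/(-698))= -320/152513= -0.00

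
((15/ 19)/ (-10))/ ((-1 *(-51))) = -1/ 646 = -0.00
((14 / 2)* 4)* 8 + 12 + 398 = 634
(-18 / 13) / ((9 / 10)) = -20 / 13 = -1.54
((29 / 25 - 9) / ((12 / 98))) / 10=-2401 / 375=-6.40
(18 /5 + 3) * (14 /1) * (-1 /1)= -462 /5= -92.40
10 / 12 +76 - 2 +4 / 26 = 5849 / 78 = 74.99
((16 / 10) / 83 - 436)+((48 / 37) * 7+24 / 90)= -19652848 / 46065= -426.63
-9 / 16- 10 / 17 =-1.15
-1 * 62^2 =-3844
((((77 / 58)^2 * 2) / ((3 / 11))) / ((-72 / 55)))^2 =12866891832025 / 131995609344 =97.48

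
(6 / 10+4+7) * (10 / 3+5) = 290 / 3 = 96.67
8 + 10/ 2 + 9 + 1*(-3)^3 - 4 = -9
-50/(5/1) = -10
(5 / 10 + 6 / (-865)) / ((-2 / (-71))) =60563 / 3460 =17.50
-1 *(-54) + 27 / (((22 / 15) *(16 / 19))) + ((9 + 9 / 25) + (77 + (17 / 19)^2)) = 517886223 / 3176800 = 163.02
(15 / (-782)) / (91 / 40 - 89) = 0.00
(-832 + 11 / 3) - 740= -4705 / 3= -1568.33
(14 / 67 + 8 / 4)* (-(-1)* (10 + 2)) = 1776 / 67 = 26.51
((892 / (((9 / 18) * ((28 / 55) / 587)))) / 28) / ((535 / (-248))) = -34054.73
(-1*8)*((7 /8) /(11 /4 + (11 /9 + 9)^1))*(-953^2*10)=2288686680 /467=4900828.01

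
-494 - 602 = -1096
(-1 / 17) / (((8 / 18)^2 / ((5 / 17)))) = -405 / 4624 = -0.09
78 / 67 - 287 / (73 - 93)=20789 / 1340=15.51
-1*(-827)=827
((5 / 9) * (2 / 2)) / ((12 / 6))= 5 / 18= 0.28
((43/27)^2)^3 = 16.32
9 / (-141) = -0.06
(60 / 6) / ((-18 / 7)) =-3.89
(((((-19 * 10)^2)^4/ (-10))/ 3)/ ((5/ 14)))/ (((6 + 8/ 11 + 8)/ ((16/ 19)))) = -2202499964896000000/ 243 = -9063785863769547.33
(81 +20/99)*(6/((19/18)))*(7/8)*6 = 506457/209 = 2423.24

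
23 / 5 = 4.60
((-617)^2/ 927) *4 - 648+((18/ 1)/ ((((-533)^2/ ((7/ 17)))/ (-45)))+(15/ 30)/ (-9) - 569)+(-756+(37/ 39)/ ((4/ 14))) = -1464257501039/ 4476958551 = -327.07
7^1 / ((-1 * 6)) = -7 / 6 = -1.17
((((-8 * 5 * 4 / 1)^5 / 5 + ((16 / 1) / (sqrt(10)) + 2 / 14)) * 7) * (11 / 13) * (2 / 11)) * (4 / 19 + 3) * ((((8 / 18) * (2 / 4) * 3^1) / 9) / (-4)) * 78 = 17909678079878 / 171 -6832 * sqrt(10) / 855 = 104734959506.18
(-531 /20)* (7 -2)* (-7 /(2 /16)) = 7434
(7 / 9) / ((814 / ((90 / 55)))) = 7 / 4477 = 0.00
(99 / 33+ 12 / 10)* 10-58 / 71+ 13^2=14923 / 71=210.18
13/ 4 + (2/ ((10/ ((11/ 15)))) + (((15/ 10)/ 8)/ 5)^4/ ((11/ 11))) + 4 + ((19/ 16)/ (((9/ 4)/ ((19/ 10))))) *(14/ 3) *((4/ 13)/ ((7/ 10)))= 135914729231/ 14376960000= 9.45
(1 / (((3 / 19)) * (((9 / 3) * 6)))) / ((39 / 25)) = 475 / 2106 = 0.23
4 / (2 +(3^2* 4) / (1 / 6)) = 2 / 109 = 0.02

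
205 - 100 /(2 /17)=-645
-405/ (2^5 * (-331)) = 405/ 10592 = 0.04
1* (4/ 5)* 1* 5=4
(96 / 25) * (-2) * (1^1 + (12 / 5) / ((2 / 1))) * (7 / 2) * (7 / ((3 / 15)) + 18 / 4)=-291984 / 125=-2335.87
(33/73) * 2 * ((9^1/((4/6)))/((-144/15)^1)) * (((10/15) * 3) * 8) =-1485/73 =-20.34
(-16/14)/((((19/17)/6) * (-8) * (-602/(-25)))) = 1275/40033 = 0.03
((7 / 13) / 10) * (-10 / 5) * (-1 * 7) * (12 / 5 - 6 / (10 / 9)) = -147 / 65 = -2.26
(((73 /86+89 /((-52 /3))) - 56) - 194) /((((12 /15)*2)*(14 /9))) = -25586235 /250432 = -102.17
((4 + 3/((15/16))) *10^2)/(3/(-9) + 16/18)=1296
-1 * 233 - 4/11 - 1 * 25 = -2842/11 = -258.36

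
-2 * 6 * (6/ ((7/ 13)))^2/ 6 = -12168/ 49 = -248.33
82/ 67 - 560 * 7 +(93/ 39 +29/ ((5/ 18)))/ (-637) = -10871679037/ 2774135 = -3918.94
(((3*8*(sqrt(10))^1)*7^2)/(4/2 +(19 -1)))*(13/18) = 637*sqrt(10)/15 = 134.29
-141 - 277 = -418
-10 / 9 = -1.11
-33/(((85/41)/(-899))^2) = -44833334073/7225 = -6205305.75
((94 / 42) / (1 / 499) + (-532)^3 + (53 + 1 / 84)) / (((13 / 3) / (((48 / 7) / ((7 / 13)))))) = -151772138964 / 343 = -442484370.16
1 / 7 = 0.14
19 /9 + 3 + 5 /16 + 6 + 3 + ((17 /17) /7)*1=14683 /1008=14.57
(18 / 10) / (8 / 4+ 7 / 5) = 9 / 17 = 0.53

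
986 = 986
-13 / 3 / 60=-13 / 180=-0.07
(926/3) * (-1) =-926/3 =-308.67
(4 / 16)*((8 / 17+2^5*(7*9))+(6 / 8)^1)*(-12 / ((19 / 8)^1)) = -823026 / 323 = -2548.07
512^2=262144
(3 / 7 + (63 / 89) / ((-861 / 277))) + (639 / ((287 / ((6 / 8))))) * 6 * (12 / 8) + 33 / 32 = 1898745 / 116768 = 16.26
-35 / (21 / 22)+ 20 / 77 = -36.41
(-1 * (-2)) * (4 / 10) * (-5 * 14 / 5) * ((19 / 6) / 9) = -532 / 135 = -3.94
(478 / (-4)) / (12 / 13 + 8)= -3107 / 232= -13.39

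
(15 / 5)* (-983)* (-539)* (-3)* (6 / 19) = -28611198 / 19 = -1505852.53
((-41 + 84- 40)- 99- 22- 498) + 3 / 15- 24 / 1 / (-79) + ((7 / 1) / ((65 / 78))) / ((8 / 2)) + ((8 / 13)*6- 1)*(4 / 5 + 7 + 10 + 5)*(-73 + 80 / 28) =-50519039 / 10270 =-4919.09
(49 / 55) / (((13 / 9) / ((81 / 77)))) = 5103 / 7865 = 0.65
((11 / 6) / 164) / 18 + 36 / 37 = 638039 / 655344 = 0.97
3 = 3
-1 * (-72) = 72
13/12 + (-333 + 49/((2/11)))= -749/12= -62.42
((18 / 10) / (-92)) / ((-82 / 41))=9 / 920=0.01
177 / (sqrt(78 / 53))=59* sqrt(4134) / 26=145.90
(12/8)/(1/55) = 165/2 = 82.50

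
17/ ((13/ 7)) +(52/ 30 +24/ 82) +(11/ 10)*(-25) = -260959/ 15990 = -16.32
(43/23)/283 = 43/6509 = 0.01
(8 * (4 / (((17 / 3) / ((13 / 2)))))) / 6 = 104 / 17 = 6.12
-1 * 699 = -699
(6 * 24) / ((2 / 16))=1152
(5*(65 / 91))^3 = 15625 / 343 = 45.55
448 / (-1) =-448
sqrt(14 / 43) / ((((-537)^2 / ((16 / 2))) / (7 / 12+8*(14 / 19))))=2954*sqrt(602) / 706792419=0.00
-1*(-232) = 232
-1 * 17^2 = -289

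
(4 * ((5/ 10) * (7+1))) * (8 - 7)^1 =16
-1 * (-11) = 11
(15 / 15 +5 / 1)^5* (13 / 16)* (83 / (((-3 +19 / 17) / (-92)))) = 102519027 / 4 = 25629756.75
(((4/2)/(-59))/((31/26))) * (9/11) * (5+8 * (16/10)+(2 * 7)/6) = -47112/100595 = -0.47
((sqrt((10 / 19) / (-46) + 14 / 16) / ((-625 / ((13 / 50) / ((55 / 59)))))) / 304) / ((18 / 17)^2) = -0.00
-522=-522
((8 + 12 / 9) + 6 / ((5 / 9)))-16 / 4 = 242 / 15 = 16.13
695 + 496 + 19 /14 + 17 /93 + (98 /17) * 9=27544043 /22134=1244.42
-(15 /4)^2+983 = 15503 /16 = 968.94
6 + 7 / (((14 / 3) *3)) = 13 / 2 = 6.50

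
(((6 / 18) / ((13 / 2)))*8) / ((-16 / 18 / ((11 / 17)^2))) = -726 / 3757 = -0.19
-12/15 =-4/5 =-0.80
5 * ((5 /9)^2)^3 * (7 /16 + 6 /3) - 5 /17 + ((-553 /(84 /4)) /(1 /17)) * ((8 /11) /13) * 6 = -1034935025497 /6890309712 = -150.20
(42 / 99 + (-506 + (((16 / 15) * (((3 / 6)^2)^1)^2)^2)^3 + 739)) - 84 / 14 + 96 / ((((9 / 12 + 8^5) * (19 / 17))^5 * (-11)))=174712632298179395886354523307602740838 / 768223432859998014426179055498046875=227.42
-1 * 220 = -220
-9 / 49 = -0.18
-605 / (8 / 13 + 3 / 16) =-753.53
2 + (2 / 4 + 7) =19 / 2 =9.50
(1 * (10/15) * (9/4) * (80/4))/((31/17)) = 510/31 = 16.45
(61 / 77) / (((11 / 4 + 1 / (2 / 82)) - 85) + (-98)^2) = 244 / 2945327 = 0.00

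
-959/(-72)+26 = 39.32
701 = 701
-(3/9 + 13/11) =-50/33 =-1.52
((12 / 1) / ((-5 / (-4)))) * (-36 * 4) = -6912 / 5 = -1382.40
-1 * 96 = -96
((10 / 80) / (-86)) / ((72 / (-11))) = 11 / 49536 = 0.00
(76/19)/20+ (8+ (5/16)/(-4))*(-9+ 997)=626161/80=7827.01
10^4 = 10000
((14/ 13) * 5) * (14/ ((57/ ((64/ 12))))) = 15680/ 2223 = 7.05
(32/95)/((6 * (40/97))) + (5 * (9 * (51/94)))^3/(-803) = -17.99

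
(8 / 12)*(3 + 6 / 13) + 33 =459 / 13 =35.31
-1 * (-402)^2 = -161604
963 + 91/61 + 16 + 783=107573/61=1763.49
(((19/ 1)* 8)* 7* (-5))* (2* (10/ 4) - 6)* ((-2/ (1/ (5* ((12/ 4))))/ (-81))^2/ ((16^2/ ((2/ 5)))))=3325/ 2916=1.14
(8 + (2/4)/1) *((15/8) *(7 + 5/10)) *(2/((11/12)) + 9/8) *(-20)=-5565375/704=-7905.36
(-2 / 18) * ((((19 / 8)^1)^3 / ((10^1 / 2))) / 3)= -6859 / 69120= -0.10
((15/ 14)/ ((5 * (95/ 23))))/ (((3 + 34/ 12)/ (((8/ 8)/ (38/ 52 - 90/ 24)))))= -10764/ 3654175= -0.00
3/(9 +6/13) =13/41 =0.32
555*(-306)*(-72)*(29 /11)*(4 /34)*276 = 11514234240 /11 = 1046748567.27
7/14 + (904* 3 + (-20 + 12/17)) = 91569/34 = 2693.21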